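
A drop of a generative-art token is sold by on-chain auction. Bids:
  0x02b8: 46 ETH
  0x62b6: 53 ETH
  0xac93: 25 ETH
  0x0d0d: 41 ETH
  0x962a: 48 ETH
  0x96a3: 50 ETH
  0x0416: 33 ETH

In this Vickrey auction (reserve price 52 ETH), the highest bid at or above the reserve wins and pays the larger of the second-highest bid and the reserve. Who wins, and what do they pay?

Vickrey auction (reserve price 52 ETH): the highest bid at or above the reserve wins and pays the larger of the second-highest bid and the reserve.
Sorting bids: 53 (0x62b6) > 50 (0x96a3) > 48 (0x962a) > 46 (0x02b8) > 41 (0x0d0d) > 33 (0x0416) > …
Highest eligible bid: 0x62b6 at 53 ETH.
max(second-highest 50 ETH, reserve 52 ETH) = 52 ETH.

0x62b6 pays 52 ETH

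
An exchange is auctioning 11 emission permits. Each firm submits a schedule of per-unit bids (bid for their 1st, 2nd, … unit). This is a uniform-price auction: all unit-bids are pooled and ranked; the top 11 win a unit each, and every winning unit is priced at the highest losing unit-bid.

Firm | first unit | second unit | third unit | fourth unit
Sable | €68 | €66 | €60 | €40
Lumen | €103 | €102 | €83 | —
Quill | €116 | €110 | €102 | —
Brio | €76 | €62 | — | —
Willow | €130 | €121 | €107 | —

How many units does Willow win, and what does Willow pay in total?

Pooled unit-bids ranked (top 11): 130 (Willow-1), 121 (Willow-2), 116 (Quill-1), 110 (Quill-2), 107 (Willow-3), 103 (Lumen-1), 102 (Lumen-2), 102 (Quill-3), 83 (Lumen-3), 76 (Brio-1), 68 (Sable-1)
The (k+1)-th unit-bid is €66.
Willow wins 3 unit(s) at €66 each.

Willow: 3 units, pays €198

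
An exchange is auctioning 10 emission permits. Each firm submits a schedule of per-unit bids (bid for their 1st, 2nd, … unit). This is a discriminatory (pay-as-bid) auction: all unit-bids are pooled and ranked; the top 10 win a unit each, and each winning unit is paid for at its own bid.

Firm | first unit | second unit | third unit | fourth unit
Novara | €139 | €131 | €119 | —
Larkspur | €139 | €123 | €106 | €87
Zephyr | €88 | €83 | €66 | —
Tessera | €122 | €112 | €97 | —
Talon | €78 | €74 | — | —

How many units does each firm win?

Merging the schedules and taking the best 10: 139 (Novara-1), 139 (Larkspur-1), 131 (Novara-2), 123 (Larkspur-2), 122 (Tessera-1), 119 (Novara-3), 112 (Tessera-2), 106 (Larkspur-3), 97 (Tessera-3), 88 (Zephyr-1)
Next rejected bid: €87 (not a price — pay-as-bid).
Allocation: Larkspur 3, Novara 3, Tessera 3, Zephyr 1.

Larkspur 3, Novara 3, Tessera 3, Zephyr 1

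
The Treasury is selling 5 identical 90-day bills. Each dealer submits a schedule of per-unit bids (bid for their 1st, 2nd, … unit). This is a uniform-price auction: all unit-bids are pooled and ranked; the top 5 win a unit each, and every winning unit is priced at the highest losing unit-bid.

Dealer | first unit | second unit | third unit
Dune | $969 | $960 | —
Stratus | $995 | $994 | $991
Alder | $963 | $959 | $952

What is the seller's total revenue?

Total revenue: $4,800

Merging the schedules and taking the best 5: 995 (Stratus-1), 994 (Stratus-2), 991 (Stratus-3), 969 (Dune-1), 963 (Alder-1)
First bid not allocated: $960.
Allocation: Alder 1, Dune 1, Stratus 3. Every unit priced at $960.
Revenue = 5 × 960 = $4,800.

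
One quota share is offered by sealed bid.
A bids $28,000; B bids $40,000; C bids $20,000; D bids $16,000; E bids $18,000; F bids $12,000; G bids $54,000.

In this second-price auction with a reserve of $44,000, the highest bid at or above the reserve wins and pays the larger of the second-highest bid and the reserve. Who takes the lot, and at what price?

G pays $44,000

Bids ranked: 54,000 (G) > 40,000 (B) > 28,000 (A) > 20,000 (C) > 18,000 (E) > 16,000 (D) > …
Highest eligible bid: G at $54,000.
Second-highest bid $40,000 is below the reserve $44,000, so the reserve binds → payment $44,000.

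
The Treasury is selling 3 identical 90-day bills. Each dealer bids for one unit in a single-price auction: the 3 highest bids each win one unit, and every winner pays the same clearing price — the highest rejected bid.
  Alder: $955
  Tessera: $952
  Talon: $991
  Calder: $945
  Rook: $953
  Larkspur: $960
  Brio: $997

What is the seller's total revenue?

Sorting: 997 (Brio), 991 (Talon), 960 (Larkspur), 955 (Alder), 953 (Rook), …
The 3 highest are Brio, Talon, Larkspur.
Highest unsuccessful bid: $955 → clearing price.
Total revenue = 3 × $955 = $2,865.

Total revenue: $2,865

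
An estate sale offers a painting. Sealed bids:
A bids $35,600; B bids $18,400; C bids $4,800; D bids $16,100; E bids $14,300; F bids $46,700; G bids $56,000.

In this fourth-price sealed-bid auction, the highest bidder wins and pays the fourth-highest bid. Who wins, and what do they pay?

G pays $18,400

Rule: the highest bidder wins and pays the fourth-highest bid.
Bids in order: 56,000 (G) > 46,700 (F) > 35,600 (A) > 18,400 (B) > 16,100 (D) > 14,300 (E) > …
G wins; payment is bid #4 in the ranking = $18,400.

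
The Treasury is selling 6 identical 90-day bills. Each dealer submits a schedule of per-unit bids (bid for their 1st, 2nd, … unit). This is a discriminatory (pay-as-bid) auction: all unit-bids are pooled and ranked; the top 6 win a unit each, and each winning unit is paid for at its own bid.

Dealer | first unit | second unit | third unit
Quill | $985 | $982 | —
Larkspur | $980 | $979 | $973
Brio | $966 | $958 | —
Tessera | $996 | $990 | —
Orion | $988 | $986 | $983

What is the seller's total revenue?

Total revenue: $5,928

All unit-bids, highest first — top 6: 996 (Tessera-1), 990 (Tessera-2), 988 (Orion-1), 986 (Orion-2), 985 (Quill-1), 983 (Orion-3)
Next rejected bid: $982 (not a price — pay-as-bid).
Each winning unit pays its own bid.
Revenue = 996 + 990 + 988 + 986 + 985 + 983 = $5,928.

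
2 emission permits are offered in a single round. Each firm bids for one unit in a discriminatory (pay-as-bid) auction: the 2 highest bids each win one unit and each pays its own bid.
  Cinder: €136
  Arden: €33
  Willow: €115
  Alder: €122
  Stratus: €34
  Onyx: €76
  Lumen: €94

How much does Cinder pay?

Cinder pays €136

Bids ranked high→low: 136 (Cinder), 122 (Alder), 115 (Willow), 94 (Lumen), …
The 2 highest are Cinder, Alder.
Cinder wins → own bid €136.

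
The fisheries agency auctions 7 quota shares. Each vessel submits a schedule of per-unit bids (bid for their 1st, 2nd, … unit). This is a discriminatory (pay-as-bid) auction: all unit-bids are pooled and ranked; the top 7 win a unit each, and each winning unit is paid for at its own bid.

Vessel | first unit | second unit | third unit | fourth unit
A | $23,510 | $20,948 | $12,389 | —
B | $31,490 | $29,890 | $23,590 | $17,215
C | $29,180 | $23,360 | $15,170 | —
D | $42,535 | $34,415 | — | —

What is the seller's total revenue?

All unit-bids, highest first — top 7: 42,535 (D-1), 34,415 (D-2), 31,490 (B-1), 29,890 (B-2), 29,180 (C-1), 23,590 (B-3), 23,510 (A-1)
Next rejected bid: $23,360 (not a price — pay-as-bid).
Each winning unit pays its own bid.
Revenue = 42,535 + 34,415 + 31,490 + 29,890 + 29,180 + 23,590 + 23,510 = $214,610.

Total revenue: $214,610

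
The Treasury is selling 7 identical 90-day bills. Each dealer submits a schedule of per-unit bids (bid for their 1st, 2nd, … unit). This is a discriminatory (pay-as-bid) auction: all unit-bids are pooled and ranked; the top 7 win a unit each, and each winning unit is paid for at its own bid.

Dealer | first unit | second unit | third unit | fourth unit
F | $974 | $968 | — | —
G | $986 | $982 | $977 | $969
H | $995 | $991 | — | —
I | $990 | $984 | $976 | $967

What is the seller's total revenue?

Total revenue: $6,905

Pooled unit-bids ranked (top 7): 995 (H-1), 991 (H-2), 990 (I-1), 986 (G-1), 984 (I-2), 982 (G-2), 977 (G-3)
Next rejected bid: $976 (not a price — pay-as-bid).
Each winning unit pays its own bid.
Revenue = 995 + 991 + 990 + 986 + 984 + 982 + 977 = $6,905.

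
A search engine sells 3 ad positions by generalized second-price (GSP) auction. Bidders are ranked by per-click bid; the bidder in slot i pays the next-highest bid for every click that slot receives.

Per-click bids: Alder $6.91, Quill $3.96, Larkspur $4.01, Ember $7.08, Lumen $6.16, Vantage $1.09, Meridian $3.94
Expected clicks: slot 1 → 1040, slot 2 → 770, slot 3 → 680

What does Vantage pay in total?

Sorting advertisers: $7.08 (Ember) > $6.91 (Alder) > $6.16 (Lumen) > $4.01 (Larkspur) > …
Vantage ranks below slot 3 → no slot, pays nothing.

Vantage pays $0.00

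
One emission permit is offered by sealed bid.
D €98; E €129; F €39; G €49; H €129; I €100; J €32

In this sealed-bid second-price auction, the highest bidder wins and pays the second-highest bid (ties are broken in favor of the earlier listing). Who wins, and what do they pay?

Rule: the highest bidder wins and pays the second-highest bid.
Sorting bids: 129 (E) > 129 (H) > 100 (I) > 98 (D) > 49 (G) > 39 (F) > …
Tie at €129 → E wins by tie-break.
E is highest; pays the second-highest bid, €129.

E pays €129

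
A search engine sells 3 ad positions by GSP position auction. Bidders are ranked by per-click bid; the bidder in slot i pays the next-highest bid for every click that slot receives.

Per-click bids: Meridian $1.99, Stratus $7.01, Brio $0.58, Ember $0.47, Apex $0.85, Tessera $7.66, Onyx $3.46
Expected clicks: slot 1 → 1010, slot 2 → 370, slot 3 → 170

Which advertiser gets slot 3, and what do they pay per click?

Onyx; $1.99 per click

Ranked by bid: $7.66 (Tessera) > $7.01 (Stratus) > $3.46 (Onyx) > $1.99 (Meridian) > …
Slot 3 goes to the third-ranked bidder, Onyx, who pays the next bid down: $1.99/click.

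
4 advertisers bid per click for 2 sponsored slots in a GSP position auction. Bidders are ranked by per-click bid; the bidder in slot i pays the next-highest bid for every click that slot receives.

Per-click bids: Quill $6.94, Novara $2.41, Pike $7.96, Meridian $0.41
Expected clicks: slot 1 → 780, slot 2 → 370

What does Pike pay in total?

Ranked by bid: $7.96 (Pike) > $6.94 (Quill) > $2.41 (Novara) > …
Pike holds slot 1 → pays next bid $6.94 × 780 clicks = $5413.20.

Pike pays $5413.20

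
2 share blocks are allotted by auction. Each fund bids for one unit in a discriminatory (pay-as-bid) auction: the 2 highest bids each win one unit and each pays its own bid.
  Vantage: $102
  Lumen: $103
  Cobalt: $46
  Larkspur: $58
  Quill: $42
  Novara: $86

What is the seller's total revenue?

Total revenue: $205

Bids ranked high→low: 103 (Lumen), 102 (Vantage), 86 (Novara), 58 (Larkspur), …
The 2 highest are Lumen, Vantage.
Total revenue = 103 + 102 = $205.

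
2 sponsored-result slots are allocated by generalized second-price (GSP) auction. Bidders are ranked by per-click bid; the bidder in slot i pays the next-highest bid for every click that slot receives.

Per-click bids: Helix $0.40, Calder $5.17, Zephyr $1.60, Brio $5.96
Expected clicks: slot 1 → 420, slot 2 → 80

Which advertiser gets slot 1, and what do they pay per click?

Per-click bids in order: $5.96 (Brio) > $5.17 (Calder) > $1.60 (Zephyr) > …
Slot 1 goes to the first-ranked bidder, Brio, who pays the next bid down: $5.17/click.

Brio; $5.17 per click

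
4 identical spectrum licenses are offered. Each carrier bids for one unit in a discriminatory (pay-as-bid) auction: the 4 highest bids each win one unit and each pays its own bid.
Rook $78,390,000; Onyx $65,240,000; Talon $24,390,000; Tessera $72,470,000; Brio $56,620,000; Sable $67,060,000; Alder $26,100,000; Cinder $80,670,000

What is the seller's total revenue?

Sorting: 80,670,000 (Cinder), 78,390,000 (Rook), 72,470,000 (Tessera), 67,060,000 (Sable), 65,240,000 (Onyx), 56,620,000 (Brio), …
Winners (4 units): Cinder, Rook, Tessera, Sable.
Total revenue = 80,670,000 + 78,390,000 + 72,470,000 + 67,060,000 = $298,590,000.

Total revenue: $298,590,000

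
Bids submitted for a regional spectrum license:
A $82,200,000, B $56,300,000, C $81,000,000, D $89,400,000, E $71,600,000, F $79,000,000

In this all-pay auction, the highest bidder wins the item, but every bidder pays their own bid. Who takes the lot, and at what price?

D pays $89,400,000

Bids in order: 89,400,000 (D) > 82,200,000 (A) > 81,000,000 (C) > 79,000,000 (F) > 71,600,000 (E) > 56,300,000 (B)
D is highest and takes the item; every bidder forfeits their bid.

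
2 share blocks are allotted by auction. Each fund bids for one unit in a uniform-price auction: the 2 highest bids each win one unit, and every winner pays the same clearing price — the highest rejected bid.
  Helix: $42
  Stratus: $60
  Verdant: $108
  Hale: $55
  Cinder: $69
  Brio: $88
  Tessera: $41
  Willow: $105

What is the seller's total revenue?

Total revenue: $176

Bids ranked high→low: 108 (Verdant), 105 (Willow), 88 (Brio), 69 (Cinder), …
Top 2: Verdant, Willow.
Clearing price = highest rejected bid = $88.
Total revenue = 2 × $88 = $176.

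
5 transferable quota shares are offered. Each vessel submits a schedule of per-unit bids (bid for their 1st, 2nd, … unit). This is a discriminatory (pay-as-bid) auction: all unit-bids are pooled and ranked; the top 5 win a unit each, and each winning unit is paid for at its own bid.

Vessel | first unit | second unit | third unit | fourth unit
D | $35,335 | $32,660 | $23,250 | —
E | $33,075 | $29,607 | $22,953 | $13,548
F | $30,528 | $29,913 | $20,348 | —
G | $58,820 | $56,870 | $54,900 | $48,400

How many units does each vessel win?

D 1, G 4

All unit-bids, highest first — top 5: 58,820 (G-1), 56,870 (G-2), 54,900 (G-3), 48,400 (G-4), 35,335 (D-1)
Next rejected bid: $33,075 (not a price — pay-as-bid).
Allocation: D 1, G 4.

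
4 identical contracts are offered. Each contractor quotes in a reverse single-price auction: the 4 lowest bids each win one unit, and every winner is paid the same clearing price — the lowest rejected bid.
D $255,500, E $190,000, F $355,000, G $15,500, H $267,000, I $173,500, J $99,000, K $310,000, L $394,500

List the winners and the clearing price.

G, J, I, E; each is paid $255,500

Ordering the bids: 15,500 (G), 99,000 (J), 173,500 (I), 190,000 (E), 255,500 (D), 267,000 (H), …
Lowest 4: G, J, I, E.
Lowest unsuccessful bid: $255,500 → clearing price.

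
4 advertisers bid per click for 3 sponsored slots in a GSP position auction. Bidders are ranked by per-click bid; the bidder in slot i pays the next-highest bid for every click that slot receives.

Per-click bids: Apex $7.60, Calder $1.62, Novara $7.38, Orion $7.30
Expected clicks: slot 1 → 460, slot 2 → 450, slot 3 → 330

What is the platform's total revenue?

Sorting advertisers: $7.60 (Apex) > $7.38 (Novara) > $7.30 (Orion) > $1.62 (Calder)
Slot 1: Apex pays $7.38 × 460 = $3394.80
Slot 2: Novara pays $7.30 × 450 = $3285.00
Slot 3: Orion pays $1.62 × 330 = $534.60
Total = $7214.40

Total revenue: $7214.40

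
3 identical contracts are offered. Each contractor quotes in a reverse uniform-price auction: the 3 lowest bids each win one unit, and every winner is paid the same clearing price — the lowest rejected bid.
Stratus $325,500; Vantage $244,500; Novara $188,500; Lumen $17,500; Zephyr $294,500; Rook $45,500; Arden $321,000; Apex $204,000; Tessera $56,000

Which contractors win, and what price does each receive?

Lumen, Rook, Tessera; each is paid $188,500

Sorting: 17,500 (Lumen), 45,500 (Rook), 56,000 (Tessera), 188,500 (Novara), 204,000 (Apex), …
Winners (3 units): Lumen, Rook, Tessera.
First losing bid is Novara's $188,500, which sets the uniform price.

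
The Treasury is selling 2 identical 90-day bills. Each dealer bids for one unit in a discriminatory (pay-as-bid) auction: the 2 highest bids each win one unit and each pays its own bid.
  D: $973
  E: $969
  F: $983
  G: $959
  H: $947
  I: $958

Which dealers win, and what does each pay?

Bids ranked high→low: 983 (F), 973 (D), 969 (E), 959 (G), …
Top 2: F, D.
Each winner pays its own bid: F $983, D $973.

F $983, D $973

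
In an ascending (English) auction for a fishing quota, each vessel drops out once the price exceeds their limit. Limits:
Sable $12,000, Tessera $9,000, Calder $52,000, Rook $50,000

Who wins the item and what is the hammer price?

Limits in order: 52,000 (Calder) > 50,000 (Rook) > 12,000 (Sable) > 9,000 (Tessera)
Once the price passes $50,000, only Calder is left; the hammer falls at Rook's limit of $50,000.

Calder wins at $50,000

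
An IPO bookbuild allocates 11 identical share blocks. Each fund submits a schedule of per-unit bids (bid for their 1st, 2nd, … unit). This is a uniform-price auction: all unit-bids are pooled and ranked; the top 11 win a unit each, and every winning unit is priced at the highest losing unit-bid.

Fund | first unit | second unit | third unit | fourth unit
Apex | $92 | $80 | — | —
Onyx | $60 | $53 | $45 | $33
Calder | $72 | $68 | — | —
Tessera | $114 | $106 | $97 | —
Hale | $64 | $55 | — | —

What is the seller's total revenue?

Pooled unit-bids ranked (top 11): 114 (Tessera-1), 106 (Tessera-2), 97 (Tessera-3), 92 (Apex-1), 80 (Apex-2), 72 (Calder-1), 68 (Calder-2), 64 (Hale-1), 60 (Onyx-1), 55 (Hale-2), 53 (Onyx-2)
The (k+1)-th unit-bid is $45.
Allocation: Apex 2, Calder 2, Hale 2, Onyx 2, Tessera 3. Every unit priced at $45.
Revenue = 11 × 45 = $495.

Total revenue: $495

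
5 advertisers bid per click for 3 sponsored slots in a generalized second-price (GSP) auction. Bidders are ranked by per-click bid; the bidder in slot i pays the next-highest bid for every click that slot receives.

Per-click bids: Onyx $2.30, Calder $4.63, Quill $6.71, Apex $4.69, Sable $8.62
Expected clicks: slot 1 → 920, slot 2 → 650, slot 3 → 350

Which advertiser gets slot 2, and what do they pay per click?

Quill; $4.69 per click

Per-click bids in order: $8.62 (Sable) > $6.71 (Quill) > $4.69 (Apex) > $4.63 (Calder) > …
Slot 2 goes to the second-ranked bidder, Quill, who pays the next bid down: $4.69/click.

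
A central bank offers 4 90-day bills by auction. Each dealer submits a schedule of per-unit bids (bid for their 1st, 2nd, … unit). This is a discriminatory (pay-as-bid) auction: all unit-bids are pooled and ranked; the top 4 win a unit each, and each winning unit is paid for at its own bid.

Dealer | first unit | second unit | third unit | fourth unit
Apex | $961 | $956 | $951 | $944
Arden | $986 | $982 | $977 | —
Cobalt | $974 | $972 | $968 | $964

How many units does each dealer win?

Pooled unit-bids ranked (top 4): 986 (Arden-1), 982 (Arden-2), 977 (Arden-3), 974 (Cobalt-1)
Next rejected bid: $972 (not a price — pay-as-bid).
Allocation: Arden 3, Cobalt 1.

Arden 3, Cobalt 1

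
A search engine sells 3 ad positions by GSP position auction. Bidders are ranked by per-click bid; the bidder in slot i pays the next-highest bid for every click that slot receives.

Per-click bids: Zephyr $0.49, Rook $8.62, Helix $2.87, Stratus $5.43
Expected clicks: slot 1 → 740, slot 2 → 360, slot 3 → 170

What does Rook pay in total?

Rook pays $4018.20

Per-click bids in order: $8.62 (Rook) > $5.43 (Stratus) > $2.87 (Helix) > $0.49 (Zephyr)
Rook holds slot 1 → pays next bid $5.43 × 740 clicks = $4018.20.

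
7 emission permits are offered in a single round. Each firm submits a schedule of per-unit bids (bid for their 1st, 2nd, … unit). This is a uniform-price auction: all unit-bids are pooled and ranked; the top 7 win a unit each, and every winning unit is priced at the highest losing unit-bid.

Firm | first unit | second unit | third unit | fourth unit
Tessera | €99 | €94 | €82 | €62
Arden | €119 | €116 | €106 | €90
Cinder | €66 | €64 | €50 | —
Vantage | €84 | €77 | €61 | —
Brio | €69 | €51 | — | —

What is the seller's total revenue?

Total revenue: €574

Pooled unit-bids ranked (top 7): 119 (Arden-1), 116 (Arden-2), 106 (Arden-3), 99 (Tessera-1), 94 (Tessera-2), 90 (Arden-4), 84 (Vantage-1)
The (k+1)-th unit-bid is €82.
Allocation: Arden 4, Tessera 2, Vantage 1. Every unit priced at €82.
Revenue = 7 × 82 = €574.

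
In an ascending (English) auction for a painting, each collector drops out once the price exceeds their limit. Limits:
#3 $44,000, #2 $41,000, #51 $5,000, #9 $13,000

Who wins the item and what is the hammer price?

Ascending (English) auction: the price rises until one bidder remains; the winner pays the price at which the last rival dropped out.
Limits ranked: 44,000 (#3) > 41,000 (#2) > 13,000 (#9) > 5,000 (#51)
Bidding ends when #2 exits at $41,000; #3 takes it.

#3 wins at $41,000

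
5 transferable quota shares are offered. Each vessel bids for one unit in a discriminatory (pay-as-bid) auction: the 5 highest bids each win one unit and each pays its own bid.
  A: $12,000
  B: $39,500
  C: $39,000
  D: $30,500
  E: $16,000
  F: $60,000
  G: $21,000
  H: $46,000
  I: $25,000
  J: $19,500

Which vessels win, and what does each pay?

F $60,000, H $46,000, B $39,500, C $39,000, D $30,500

Bids ranked high→low: 60,000 (F), 46,000 (H), 39,500 (B), 39,000 (C), 30,500 (D), 25,000 (I), 21,000 (G), …
Top 5: F, H, B, C, D.
Each winner pays its own bid: F $60,000, H $46,000, B $39,500, C $39,000, D $30,500.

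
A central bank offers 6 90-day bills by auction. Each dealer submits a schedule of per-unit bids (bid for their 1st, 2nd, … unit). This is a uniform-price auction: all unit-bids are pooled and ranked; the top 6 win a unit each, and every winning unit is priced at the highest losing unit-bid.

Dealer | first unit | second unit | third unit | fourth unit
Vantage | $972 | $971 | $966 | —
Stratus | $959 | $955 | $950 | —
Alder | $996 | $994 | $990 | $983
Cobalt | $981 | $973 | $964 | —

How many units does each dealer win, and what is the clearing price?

Pooled unit-bids ranked (top 6): 996 (Alder-1), 994 (Alder-2), 990 (Alder-3), 983 (Alder-4), 981 (Cobalt-1), 973 (Cobalt-2)
First bid not allocated: $972.
Allocation: Alder 4, Cobalt 2.

Alder 4, Cobalt 2; clearing price $972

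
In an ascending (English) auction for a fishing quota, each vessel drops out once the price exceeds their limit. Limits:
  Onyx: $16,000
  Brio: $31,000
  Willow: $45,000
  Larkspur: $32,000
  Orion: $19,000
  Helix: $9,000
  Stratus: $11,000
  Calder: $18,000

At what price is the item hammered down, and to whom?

Willow wins at $32,000

Ascending (English) auction: the price rises until one bidder remains; the winner pays the price at which the last rival dropped out.
Sorting limits: 45,000 (Willow) > 32,000 (Larkspur) > 31,000 (Brio) > 19,000 (Orion) > 18,000 (Calder) > 16,000 (Onyx) > …
Larkspur is the last rival to drop out, at $32,000; Willow remains and wins at that price.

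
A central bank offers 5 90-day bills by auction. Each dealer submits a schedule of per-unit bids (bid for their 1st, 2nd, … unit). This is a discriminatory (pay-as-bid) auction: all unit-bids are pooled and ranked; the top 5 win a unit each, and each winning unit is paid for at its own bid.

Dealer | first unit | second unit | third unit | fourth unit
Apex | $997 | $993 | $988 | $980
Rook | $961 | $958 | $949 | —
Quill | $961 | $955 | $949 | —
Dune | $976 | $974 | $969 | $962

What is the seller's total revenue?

Total revenue: $4,934

Pooled unit-bids ranked (top 5): 997 (Apex-1), 993 (Apex-2), 988 (Apex-3), 980 (Apex-4), 976 (Dune-1)
Next rejected bid: $974 (not a price — pay-as-bid).
Each winning unit pays its own bid.
Revenue = 997 + 993 + 988 + 980 + 976 = $4,934.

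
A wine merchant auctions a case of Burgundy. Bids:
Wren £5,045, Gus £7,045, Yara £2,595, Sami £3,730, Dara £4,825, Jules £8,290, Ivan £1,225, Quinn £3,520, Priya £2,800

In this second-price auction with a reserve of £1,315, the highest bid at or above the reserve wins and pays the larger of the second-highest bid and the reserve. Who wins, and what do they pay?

Rule: the highest bid at or above the reserve wins and pays the larger of the second-highest bid and the reserve.
Bids ranked: 8,290 (Jules) > 7,045 (Gus) > 5,045 (Wren) > 4,825 (Dara) > 3,730 (Sami) > 3,520 (Quinn) > …
Jules has the top bid at or above the reserve (£8,290).
max(second-highest £7,045, reserve £1,315) = £7,045; the reserve does not bind.

Jules pays £7,045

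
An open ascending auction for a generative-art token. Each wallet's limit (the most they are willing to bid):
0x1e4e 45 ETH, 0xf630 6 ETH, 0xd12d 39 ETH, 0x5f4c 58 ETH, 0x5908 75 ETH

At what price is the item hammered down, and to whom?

0x5908 wins at 58 ETH

Rule: the price rises until one bidder remains; the winner pays the price at which the last rival dropped out.
Limits in order: 75 (0x5908) > 58 (0x5f4c) > 45 (0x1e4e) > 39 (0xd12d) > 6 (0xf630)
Once the price passes 58 ETH, only 0x5908 is left; the hammer falls at 0x5f4c's limit of 58 ETH.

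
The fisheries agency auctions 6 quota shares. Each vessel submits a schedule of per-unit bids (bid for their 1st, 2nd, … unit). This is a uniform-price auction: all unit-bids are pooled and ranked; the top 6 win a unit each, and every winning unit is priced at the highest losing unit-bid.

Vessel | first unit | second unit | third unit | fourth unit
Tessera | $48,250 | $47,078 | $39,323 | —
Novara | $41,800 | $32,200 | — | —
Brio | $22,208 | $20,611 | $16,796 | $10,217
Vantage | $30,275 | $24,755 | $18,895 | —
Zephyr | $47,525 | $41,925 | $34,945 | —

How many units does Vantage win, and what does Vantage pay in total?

Vantage: 0 units, pays $0

Merging the schedules and taking the best 6: 48,250 (Tessera-1), 47,525 (Zephyr-1), 47,078 (Tessera-2), 41,925 (Zephyr-2), 41,800 (Novara-1), 39,323 (Tessera-3)
Highest rejected unit-bid = $34,945.
Vantage wins 0 unit(s) at $34,945 each.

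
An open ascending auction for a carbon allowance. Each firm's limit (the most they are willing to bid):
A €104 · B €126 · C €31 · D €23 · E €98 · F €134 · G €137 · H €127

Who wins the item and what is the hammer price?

Sorting limits: 137 (G) > 134 (F) > 127 (H) > 126 (B) > 104 (A) > 98 (E) > …
Bidding ends when F exits at €134; G takes it.

G wins at €134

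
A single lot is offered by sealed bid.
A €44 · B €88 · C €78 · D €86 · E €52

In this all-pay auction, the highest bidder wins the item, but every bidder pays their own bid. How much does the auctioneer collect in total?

Bids in order: 88 (B) > 86 (D) > 78 (C) > 52 (E) > 44 (A)
Every bidder forfeits their bid regardless of winning.
Revenue = 44 + 88 + 78 + 86 + 52 = €348.

Total revenue: €348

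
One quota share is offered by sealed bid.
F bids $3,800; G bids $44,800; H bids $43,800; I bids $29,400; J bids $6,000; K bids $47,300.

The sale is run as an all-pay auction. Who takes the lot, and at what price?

K pays $47,300

Rule: the highest bidder wins the item, but every bidder pays their own bid.
Bids ranked: 47,300 (K) > 44,800 (G) > 43,800 (H) > 29,400 (I) > 6,000 (J) > 3,800 (F)
K is highest and takes the item; every bidder forfeits their bid.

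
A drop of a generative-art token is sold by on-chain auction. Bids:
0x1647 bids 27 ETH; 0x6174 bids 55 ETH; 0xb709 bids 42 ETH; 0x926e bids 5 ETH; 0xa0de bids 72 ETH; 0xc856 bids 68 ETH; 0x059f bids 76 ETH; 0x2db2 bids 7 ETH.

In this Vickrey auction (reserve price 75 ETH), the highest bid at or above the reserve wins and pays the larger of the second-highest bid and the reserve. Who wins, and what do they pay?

Sorting bids: 76 (0x059f) > 72 (0xa0de) > 68 (0xc856) > 55 (0x6174) > 42 (0xb709) > 27 (0x1647) > …
0x059f has the top bid at or above the reserve (76 ETH).
Second-highest bid 72 ETH is below the reserve 75 ETH, so the reserve binds → payment 75 ETH.

0x059f pays 75 ETH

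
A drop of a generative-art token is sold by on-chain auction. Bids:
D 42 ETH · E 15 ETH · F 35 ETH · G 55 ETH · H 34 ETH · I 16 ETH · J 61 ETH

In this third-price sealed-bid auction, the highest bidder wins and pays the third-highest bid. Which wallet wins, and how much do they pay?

Bids ranked: 61 (J) > 55 (G) > 42 (D) > 35 (F) > 34 (H) > 16 (I) > …
J is highest; pays the third-highest bid, 42 ETH.

J pays 42 ETH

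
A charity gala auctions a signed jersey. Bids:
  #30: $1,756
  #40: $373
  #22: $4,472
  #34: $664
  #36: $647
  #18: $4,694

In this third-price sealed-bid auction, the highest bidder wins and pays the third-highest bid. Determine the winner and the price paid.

Sorting bids: 4,694 (#18) > 4,472 (#22) > 1,756 (#30) > 664 (#34) > 647 (#36) > 373 (#40)
#18 is highest; pays the third-highest bid, $1,756.

#18 pays $1,756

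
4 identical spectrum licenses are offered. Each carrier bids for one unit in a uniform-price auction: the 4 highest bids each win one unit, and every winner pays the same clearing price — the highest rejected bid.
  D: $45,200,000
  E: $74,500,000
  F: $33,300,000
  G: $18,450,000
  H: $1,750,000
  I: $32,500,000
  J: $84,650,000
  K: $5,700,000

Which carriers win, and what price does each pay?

J, E, D, F; each pays $32,500,000

Ordering the bids: 84,650,000 (J), 74,500,000 (E), 45,200,000 (D), 33,300,000 (F), 32,500,000 (I), 18,450,000 (G), …
Winners (4 units): J, E, D, F.
First losing bid is I's $32,500,000, which sets the uniform price.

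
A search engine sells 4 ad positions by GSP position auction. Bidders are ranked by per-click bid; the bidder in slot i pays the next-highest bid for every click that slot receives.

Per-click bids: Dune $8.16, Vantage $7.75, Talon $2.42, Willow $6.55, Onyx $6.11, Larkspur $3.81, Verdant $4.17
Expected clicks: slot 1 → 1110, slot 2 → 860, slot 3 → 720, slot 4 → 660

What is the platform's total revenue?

Ranked by bid: $8.16 (Dune) > $7.75 (Vantage) > $6.55 (Willow) > $6.11 (Onyx) > $4.17 (Verdant) > …
Slot 1: Dune pays $7.75 × 1110 = $8602.50
Slot 2: Vantage pays $6.55 × 860 = $5633.00
Slot 3: Willow pays $6.11 × 720 = $4399.20
Slot 4: Onyx pays $4.17 × 660 = $2752.20
Total = $21386.90

Total revenue: $21386.90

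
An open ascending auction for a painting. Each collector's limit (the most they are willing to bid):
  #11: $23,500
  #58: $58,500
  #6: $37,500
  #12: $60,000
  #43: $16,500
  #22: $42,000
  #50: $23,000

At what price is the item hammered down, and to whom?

Open ascending-bid auction: the price rises until one bidder remains; the winner pays the price at which the last rival dropped out.
Sorting limits: 60,000 (#12) > 58,500 (#58) > 42,000 (#22) > 37,500 (#6) > 23,500 (#11) > 23,000 (#50) > …
#58 is the last rival to drop out, at $58,500; #12 remains and wins at that price.

#12 wins at $58,500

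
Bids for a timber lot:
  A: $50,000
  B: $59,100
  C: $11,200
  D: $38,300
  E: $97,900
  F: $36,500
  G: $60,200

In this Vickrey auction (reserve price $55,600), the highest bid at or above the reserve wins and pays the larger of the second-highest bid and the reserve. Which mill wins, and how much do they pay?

Sorting bids: 97,900 (E) > 60,200 (G) > 59,100 (B) > 50,000 (A) > 38,300 (D) > 36,500 (F) > …
Highest eligible bid: E at $97,900.
Second-highest bid $60,200 exceeds the reserve $55,600 → payment $60,200.

E pays $60,200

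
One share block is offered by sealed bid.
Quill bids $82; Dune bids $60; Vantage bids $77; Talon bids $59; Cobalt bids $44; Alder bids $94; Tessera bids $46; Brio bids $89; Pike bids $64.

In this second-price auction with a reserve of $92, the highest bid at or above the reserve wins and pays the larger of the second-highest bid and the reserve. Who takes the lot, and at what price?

Alder pays $92

Second-price auction with a reserve of $92: the highest bid at or above the reserve wins and pays the larger of the second-highest bid and the reserve.
Bids in order: 94 (Alder) > 89 (Brio) > 82 (Quill) > 77 (Vantage) > 64 (Pike) > 60 (Dune) > …
Highest eligible bid: Alder at $94.
max(second-highest $89, reserve $92) = $92.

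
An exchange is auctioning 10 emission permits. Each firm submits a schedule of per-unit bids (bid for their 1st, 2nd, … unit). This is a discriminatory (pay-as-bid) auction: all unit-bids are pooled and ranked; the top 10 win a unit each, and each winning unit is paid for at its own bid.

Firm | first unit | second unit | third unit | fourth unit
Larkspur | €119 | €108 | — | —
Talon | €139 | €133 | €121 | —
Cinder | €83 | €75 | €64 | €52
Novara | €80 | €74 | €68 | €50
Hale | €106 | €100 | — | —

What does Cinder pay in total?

All unit-bids, highest first — top 10: 139 (Talon-1), 133 (Talon-2), 121 (Talon-3), 119 (Larkspur-1), 108 (Larkspur-2), 106 (Hale-1), 100 (Hale-2), 83 (Cinder-1), 80 (Novara-1), 75 (Cinder-2)
Next rejected bid: €74 (not a price — pay-as-bid).
Cinder's winning unit-bids: 83 + 75 = €158.

Cinder pays €158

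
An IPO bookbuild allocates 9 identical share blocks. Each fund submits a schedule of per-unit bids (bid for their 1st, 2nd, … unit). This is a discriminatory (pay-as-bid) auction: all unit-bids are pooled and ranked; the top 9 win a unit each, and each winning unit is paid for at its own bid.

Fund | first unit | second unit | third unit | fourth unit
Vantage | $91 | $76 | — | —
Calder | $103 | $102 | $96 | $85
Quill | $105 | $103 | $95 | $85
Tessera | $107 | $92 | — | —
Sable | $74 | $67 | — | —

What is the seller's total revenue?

Pooled unit-bids ranked (top 9): 107 (Tessera-1), 105 (Quill-1), 103 (Calder-1), 103 (Quill-2), 102 (Calder-2), 96 (Calder-3), 95 (Quill-3), 92 (Tessera-2), 91 (Vantage-1)
Next rejected bid: $85 (not a price — pay-as-bid).
Each winning unit pays its own bid.
Revenue = 107 + 105 + 103 + 103 + 102 + 96 + 95 + 92 + 91 = $894.

Total revenue: $894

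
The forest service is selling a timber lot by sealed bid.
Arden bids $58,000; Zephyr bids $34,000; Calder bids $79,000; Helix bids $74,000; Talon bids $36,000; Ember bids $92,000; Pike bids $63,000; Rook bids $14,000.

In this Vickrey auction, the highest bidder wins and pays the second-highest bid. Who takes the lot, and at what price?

Vickrey auction: the highest bidder wins and pays the second-highest bid.
Bids ranked: 92,000 (Ember) > 79,000 (Calder) > 74,000 (Helix) > 63,000 (Pike) > 58,000 (Arden) > 36,000 (Talon) > …
Ember is highest; pays the second-highest bid, $79,000.

Ember pays $79,000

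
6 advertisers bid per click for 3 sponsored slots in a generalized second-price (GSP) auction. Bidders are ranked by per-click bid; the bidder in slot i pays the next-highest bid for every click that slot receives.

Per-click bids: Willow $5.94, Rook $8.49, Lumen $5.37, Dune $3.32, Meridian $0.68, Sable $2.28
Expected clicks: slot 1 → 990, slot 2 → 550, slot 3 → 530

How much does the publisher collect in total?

Ranked by bid: $8.49 (Rook) > $5.94 (Willow) > $5.37 (Lumen) > $3.32 (Dune) > …
Slot 1: Rook pays $5.94 × 990 = $5880.60
Slot 2: Willow pays $5.37 × 550 = $2953.50
Slot 3: Lumen pays $3.32 × 530 = $1759.60
Total = $10593.70

Total revenue: $10593.70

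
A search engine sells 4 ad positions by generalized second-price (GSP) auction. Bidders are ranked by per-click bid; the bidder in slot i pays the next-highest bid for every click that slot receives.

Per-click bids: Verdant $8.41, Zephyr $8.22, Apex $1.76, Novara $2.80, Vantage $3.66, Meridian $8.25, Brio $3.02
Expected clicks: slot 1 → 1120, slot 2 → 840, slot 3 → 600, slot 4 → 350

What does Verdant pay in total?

Sorting advertisers: $8.41 (Verdant) > $8.25 (Meridian) > $8.22 (Zephyr) > $3.66 (Vantage) > $3.02 (Brio) > …
Verdant holds slot 1 → pays next bid $8.25 × 1120 clicks = $9240.00.

Verdant pays $9240.00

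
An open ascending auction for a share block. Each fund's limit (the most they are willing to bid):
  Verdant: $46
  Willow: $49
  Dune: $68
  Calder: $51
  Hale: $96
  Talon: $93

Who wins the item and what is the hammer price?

Sorting limits: 96 (Hale) > 93 (Talon) > 68 (Dune) > 51 (Calder) > 49 (Willow) > 46 (Verdant)
Bidding ends when Talon exits at $93; Hale takes it.

Hale wins at $93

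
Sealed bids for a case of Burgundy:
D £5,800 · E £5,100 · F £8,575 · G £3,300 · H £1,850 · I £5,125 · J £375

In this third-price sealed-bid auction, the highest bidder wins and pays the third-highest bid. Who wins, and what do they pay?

Rule: the highest bidder wins and pays the third-highest bid.
Bids in order: 8,575 (F) > 5,800 (D) > 5,125 (I) > 5,100 (E) > 3,300 (G) > 1,850 (H) > …
F is highest; pays the third-highest bid, £5,125.

F pays £5,125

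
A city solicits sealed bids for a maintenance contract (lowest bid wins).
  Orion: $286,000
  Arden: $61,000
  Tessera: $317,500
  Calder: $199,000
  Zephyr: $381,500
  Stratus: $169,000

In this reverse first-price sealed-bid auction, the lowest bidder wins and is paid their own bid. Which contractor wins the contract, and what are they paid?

Arden is paid $61,000

Bids ranked: 61,000 (Arden) < 169,000 (Stratus) < 199,000 (Calder) < 286,000 (Orion) < 317,500 (Tessera) < 381,500 (Zephyr)
Arden is lowest → is paid own bid, $61,000.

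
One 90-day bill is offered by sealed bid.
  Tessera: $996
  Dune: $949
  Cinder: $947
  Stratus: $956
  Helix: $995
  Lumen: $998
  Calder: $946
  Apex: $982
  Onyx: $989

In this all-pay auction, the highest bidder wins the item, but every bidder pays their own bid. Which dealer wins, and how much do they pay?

Lumen pays $998

Bids ranked: 998 (Lumen) > 996 (Tessera) > 995 (Helix) > 989 (Onyx) > 982 (Apex) > 956 (Stratus) > …
Lumen wins with the top bid; all bids are sunk regardless.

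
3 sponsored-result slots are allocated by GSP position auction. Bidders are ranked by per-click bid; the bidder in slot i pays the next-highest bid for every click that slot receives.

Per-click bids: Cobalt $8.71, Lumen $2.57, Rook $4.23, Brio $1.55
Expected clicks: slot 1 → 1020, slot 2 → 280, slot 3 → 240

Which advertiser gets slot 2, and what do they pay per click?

Sorting advertisers: $8.71 (Cobalt) > $4.23 (Rook) > $2.57 (Lumen) > $1.55 (Brio)
Slot 2 goes to the second-ranked bidder, Rook, who pays the next bid down: $2.57/click.

Rook; $2.57 per click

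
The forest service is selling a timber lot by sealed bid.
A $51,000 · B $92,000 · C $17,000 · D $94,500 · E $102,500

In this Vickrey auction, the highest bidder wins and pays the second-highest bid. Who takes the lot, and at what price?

E pays $94,500

Bids ranked: 102,500 (E) > 94,500 (D) > 92,000 (B) > 51,000 (A) > 17,000 (C)
Second-price: E pays D's bid of $94,500.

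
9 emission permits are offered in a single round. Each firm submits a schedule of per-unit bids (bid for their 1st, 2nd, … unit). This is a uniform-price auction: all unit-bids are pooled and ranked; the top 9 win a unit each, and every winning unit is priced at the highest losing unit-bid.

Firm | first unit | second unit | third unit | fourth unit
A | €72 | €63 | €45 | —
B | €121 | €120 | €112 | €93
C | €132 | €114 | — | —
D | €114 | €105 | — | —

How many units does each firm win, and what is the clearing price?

A 1, B 4, C 2, D 2; clearing price €63

Pooled unit-bids ranked (top 9): 132 (C-1), 121 (B-1), 120 (B-2), 114 (C-2), 114 (D-1), 112 (B-3), 105 (D-2), 93 (B-4), 72 (A-1)
First bid not allocated: €63.
Allocation: A 1, B 4, C 2, D 2.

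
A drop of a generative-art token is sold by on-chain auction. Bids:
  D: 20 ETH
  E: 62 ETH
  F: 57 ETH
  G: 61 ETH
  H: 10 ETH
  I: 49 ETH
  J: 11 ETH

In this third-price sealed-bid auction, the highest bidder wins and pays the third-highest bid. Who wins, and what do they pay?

Sorting bids: 62 (E) > 61 (G) > 57 (F) > 49 (I) > 20 (D) > 11 (J) > …
E is highest; pays the third-highest bid, 57 ETH.

E pays 57 ETH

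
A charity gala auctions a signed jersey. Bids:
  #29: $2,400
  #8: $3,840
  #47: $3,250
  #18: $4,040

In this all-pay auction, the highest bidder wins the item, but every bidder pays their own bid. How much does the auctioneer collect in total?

Total revenue: $13,530

All-pay auction: the highest bidder wins the item, but every bidder pays their own bid.
Bids in order: 4,040 (#18) > 3,840 (#8) > 3,250 (#47) > 2,400 (#29)
#18 wins with the top bid; all bids are sunk regardless.
Every bidder forfeits their bid regardless of winning.
Revenue = 2,400 + 3,840 + 3,250 + 4,040 = $13,530.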